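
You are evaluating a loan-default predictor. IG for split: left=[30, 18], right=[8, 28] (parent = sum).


Parent = [38, 46], H_parent = 0.9934
H_left = 0.9544 (n=48), H_right = 0.7642 (n=36)
H_children = (48/84)·0.9544 + (36/84)·0.7642 = 0.8729
IG = 0.9934 - 0.8729 = 0.1205

0.1205


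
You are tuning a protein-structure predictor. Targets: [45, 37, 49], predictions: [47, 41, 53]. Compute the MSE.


Squared errors: (45-47)²=4, (37-41)²=16, (49-53)²=16
Sum = 36
MSE = 36/3 = 12

12


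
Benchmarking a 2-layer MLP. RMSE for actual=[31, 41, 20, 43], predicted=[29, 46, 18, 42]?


MSE = 34/4 = 8.5
RMSE = √(34/4) = 2.9155

2.9155


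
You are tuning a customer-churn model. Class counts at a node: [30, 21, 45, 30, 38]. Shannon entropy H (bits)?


Probabilities: [30/164, 21/164, 45/164, 30/164, 38/164] ≈ [0.1829, 0.128, 0.2744, 0.1829, 0.2317]
H = -((30/164)·log₂(30/164) + (21/164)·log₂(21/164) + (45/164)·log₂(45/164) + (30/164)·log₂(30/164) + (38/164)·log₂(38/164))
  = 2.277 bits

2.277 bits


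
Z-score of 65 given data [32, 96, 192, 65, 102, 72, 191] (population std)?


μ = 107.1429, σ = 57.372
z = (65 - 107.1429)/57.372 = -0.7346

-0.7346


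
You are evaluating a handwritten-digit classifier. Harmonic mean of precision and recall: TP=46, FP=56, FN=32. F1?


Precision = 46/102 = 0.451
Recall = 46/78 = 0.5897
F1 = 2·P·R/(P+R) = 2·TP/(2·TP+FP+FN) = 92/(92+56+32) = 92/180 = 0.5111

0.5111


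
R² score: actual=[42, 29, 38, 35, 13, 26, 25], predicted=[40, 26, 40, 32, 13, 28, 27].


ȳ = 29.7143
SS_res = Σ(y-ŷ)² = 34
SS_tot = Σ(y-ȳ)² = 563.43
R² = 1 - SS_res/SS_tot = 1 - 0.0603 = 0.9397

0.9397


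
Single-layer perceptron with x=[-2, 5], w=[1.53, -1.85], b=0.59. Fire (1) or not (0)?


z = (-2)·(1.53) + (5)·(-1.85) + 0.59
  = -11.72
step(z) = 0 (z<0)

0


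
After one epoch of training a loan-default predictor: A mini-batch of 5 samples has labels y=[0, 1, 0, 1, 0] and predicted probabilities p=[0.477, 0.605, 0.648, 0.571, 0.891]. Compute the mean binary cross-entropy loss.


L[0] = -ln(1-0.477) = -ln(0.523) = 0.6482
L[1] = -ln(0.605) = 0.5025
L[2] = -ln(1-0.648) = -ln(0.352) = 1.0441
L[3] = -ln(0.571) = 0.5604
L[4] = -ln(1-0.891) = -ln(0.109) = 2.2164
mean = (0.6482 + 0.5025 + 1.0441 + 0.5604 + 2.2164)/5 = 0.9943

0.9943


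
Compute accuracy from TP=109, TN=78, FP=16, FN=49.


Accuracy = (TP+TN)/(TP+TN+FP+FN)
= (109+78)/(252)
= 187/252 = 74.21%

74.21%


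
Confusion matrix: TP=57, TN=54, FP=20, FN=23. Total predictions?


Total = TP + TN + FP + FN
= 57 + 54 + 20 + 23
= 154
(Predicted positive: 77, predicted negative: 77)

154


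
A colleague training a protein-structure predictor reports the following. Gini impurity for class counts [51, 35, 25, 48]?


Probabilities: [51/159, 35/159, 25/159, 48/159] ≈ [0.3208, 0.2201, 0.1572, 0.3019]
Σpᵢ² = (2601 + 1225 + 625 + 2304)/159² = 6755/25281
Gini = 1 - Σpᵢ² = 1 - 6755/25281 = 0.7328

0.7328


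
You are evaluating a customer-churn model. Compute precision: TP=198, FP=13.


Precision = TP/(TP+FP)
= 198/(198+13)
= 198/211 = 93.84%

93.84%


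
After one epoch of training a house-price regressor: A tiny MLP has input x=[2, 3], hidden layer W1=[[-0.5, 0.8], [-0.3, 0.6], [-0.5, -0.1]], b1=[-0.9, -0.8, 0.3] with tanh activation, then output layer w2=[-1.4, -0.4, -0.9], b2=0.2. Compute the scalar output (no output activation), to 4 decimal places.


z1[0] = (-0.5)·(2) + (0.8)·(3) - 0.9 = 0.5
z1[1] = (-0.3)·(2) + (0.6)·(3) - 0.8 = 0.4
z1[2] = (-0.5)·(2) + (-0.1)·(3) + 0.3 = -1.0
h = tanh(z1) = [0.4621, 0.3799, -0.7616]
output = (-1.4)·(0.4621) + (-0.4)·(0.3799) + (-0.9)·(-0.7616) + 0.2 = 0.0865

0.0865


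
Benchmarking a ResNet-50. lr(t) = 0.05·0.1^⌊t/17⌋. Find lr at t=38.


n_drops = ⌊38/17⌋ = 2
lr = 0.05·0.1^2 = 0.05·0.01 = 0.0005

0.0005


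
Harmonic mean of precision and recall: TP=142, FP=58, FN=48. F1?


Precision = 142/200 = 0.71
Recall = 142/190 = 0.7474
F1 = 2·P·R/(P+R) = 2·TP/(2·TP+FP+FN) = 284/(284+58+48) = 284/390 = 0.7282

0.7282


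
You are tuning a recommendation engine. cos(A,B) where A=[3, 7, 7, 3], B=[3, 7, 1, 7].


A·B = 3·3 + 7·7 + 7·1 + 3·7 = 86
‖A‖ = √116 = 10.7703, ‖B‖ = √108 = 10.3923
cos = 86/(√116·√108) = 86/√12528 = 0.7683

0.7683


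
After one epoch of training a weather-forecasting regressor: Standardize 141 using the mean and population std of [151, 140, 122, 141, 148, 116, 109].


μ = 132.4286, σ = 15.333
z = (141 - 132.4286)/15.333 = 0.559

0.559


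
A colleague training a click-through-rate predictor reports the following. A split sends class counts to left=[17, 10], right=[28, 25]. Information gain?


Parent = [45, 35], H_parent = 0.9887
H_left = 0.951 (n=27), H_right = 0.9977 (n=53)
H_children = (27/80)·0.951 + (53/80)·0.9977 = 0.9819
IG = 0.9887 - 0.9819 = 0.0068

0.0068


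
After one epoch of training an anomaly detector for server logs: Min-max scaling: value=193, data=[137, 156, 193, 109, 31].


min=31, max=193
(193-31)/(193-31) = 162/162 = 1.0

1.0


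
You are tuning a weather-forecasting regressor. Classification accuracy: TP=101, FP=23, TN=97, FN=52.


Accuracy = (TP+TN)/(TP+TN+FP+FN)
= (101+97)/(273)
= 198/273 = 72.53%

72.53%


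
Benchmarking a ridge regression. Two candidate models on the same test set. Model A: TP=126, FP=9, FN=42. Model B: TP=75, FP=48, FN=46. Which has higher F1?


Model A: P=126/135=0.9333, R=126/168=0.75, F1=2PR/(P+R)=2TP/(2TP+FP+FN)=252/303=0.8317
Model B: P=75/123=0.6098, R=75/121=0.6198, F1=2PR/(P+R)=2TP/(2TP+FP+FN)=150/244=0.6148
0.8317 > 0.6148 → Model A

Model A


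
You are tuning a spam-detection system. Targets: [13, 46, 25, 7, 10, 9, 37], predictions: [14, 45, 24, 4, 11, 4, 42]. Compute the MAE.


Absolute errors: |13-14|=1, |46-45|=1, |25-24|=1, |7-4|=3, |10-11|=1, |9-4|=5, |37-42|=5
Sum = 17
MAE = 17/7 = 17/7

17/7


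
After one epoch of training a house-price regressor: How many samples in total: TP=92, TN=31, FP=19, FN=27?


Total = TP + TN + FP + FN
= 92 + 31 + 19 + 27
= 169
(Predicted positive: 111, predicted negative: 58)

169


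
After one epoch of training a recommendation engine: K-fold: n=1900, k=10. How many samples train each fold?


Fold size = 1900/10 = 190
Training per fold = 1900 - 190 = 1710

1710


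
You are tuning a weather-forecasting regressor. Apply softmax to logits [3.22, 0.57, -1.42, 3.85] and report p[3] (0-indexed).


Exponentials: e^3.22=25.0281, e^0.57=1.7683, e^-1.42=0.2417, e^3.85=46.9931
Sum = 74.0312
Softmax = [0.3381, 0.0239, 0.0033, 0.6348]
p[3] = 46.9931/74.0312 = 0.6348

0.6348


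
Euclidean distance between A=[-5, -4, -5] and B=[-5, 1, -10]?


d = √((-5+ 5)² + (-4-1)² + (-5+ 10)²)
  = √(0 + 25 + 25)
  = √50 = 7.0711

7.0711


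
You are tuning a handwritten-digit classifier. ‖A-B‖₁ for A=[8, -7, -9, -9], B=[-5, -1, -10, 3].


d = |8+ 5| + |-7+ 1| + |-9+ 10| + |-9-3|
  = 13 + 6 + 1 + 12
  = 32

32


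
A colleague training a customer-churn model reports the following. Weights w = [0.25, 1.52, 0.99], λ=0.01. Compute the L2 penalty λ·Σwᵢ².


‖w‖₂² = (0.25)² + (1.52)² + (0.99)²
     = 0.0625 + 2.3104 + 0.9801
     = 3.353
λ·‖w‖₂² = 0.01·3.353 = 0.03353

0.03353


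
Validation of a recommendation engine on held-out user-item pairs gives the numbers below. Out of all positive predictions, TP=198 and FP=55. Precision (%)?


Precision = TP/(TP+FP)
= 198/(198+55)
= 198/253 = 78.26%

78.26%


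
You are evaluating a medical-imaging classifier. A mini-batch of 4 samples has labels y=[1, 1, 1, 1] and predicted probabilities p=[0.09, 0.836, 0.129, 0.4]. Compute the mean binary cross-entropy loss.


L[0] = -ln(0.09) = 2.4079
L[1] = -ln(0.836) = 0.1791
L[2] = -ln(0.129) = 2.0479
L[3] = -ln(0.4) = 0.9163
mean = (2.4079 + 0.1791 + 2.0479 + 0.9163)/4 = 1.3878

1.3878


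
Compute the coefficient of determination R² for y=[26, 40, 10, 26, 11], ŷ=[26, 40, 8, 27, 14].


ȳ = 22.6
SS_res = Σ(y-ŷ)² = 14
SS_tot = Σ(y-ȳ)² = 619.2
R² = 1 - SS_res/SS_tot = 1 - 0.0226 = 0.9774

0.9774


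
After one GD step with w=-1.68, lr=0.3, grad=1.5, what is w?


w_new = w - α·∇
= -1.68 - 0.3·1.5
= -1.68 - 0.45
= -2.13

-2.13


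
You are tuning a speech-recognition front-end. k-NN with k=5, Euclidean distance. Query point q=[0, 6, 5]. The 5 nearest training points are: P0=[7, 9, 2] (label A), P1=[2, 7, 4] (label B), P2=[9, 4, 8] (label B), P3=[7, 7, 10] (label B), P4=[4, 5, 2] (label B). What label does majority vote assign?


d(q,P0) = 8.1854  (label A)
d(q,P1) = 2.4495  (label B)
d(q,P2) = 9.6954  (label B)
d(q,P3) = 8.6603  (label B)
d(q,P4) = 5.099  (label B)
Votes: A=1, B=4
Majority → B

B


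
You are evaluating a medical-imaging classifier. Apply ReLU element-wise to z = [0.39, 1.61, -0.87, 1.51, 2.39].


ReLU(0.39) = max(0, 0.39) = 0.39
ReLU(1.61) = max(0, 1.61) = 1.61
ReLU(-0.87) = max(0, -0.87) = 0.0
ReLU(1.51) = max(0, 1.51) = 1.51
ReLU(2.39) = max(0, 2.39) = 2.39
result = [0.39, 1.61, 0.0, 1.51, 2.39]

[0.39, 1.61, 0.0, 1.51, 2.39]


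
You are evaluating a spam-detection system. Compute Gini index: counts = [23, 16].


Probabilities: [23/39, 16/39] ≈ [0.5897, 0.4103]
Σpᵢ² = (529 + 256)/39² = 785/1521
Gini = 1 - Σpᵢ² = 1 - 785/1521 = 0.4839

0.4839


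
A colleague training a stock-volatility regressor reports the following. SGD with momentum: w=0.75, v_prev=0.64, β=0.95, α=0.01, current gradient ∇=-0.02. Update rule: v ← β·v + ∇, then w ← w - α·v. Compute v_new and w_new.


v_new = 0.95·0.64 - 0.02 = 0.608 - 0.02 = 0.588
w_new = 0.75 - 0.01·0.588 = 0.75 - 0.00588 = 0.74412

v_new=0.588, w_new=0.74412


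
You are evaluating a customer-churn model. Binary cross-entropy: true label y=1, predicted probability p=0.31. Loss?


BCE = -[y·ln(p) + (1-y)·ln(1-p)]
= -1·ln(0.31) - 0
= -ln(0.31) = 1.1712

1.1712


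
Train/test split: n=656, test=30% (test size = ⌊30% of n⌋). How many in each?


Test = ⌊656·30/100⌋ = 196
Train = 656 - 196 = 460

Train: 460, Test: 196


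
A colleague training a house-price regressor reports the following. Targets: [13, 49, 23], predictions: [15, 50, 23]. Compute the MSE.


Squared errors: (13-15)²=4, (49-50)²=1, (23-23)²=0
Sum = 5
MSE = 5/3 = 5/3

5/3


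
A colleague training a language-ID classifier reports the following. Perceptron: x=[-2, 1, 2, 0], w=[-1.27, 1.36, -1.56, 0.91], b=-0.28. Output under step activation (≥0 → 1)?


z = (-2)·(-1.27) + (1)·(1.36) + (2)·(-1.56) + (0)·(0.91) - 0.28
  = 0.5
step(z) = 1 (z≥0)

1


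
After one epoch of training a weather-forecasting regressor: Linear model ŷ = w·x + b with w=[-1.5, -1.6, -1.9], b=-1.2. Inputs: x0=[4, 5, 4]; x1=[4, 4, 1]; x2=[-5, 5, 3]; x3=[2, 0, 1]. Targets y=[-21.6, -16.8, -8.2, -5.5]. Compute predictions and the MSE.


ŷ0 = (-1.5)·(4) + (-1.6)·(5) + (-1.9)·(4) - 1.2 = -22.8
ŷ1 = (-1.5)·(4) + (-1.6)·(4) + (-1.9)·(1) - 1.2 = -15.5
ŷ2 = (-1.5)·(-5) + (-1.6)·(5) + (-1.9)·(3) - 1.2 = -7.4
ŷ3 = (-1.5)·(2) + (-1.6)·(0) + (-1.9)·(1) - 1.2 = -6.1
errors² = [1.44, 1.69, 0.64, 0.36]
MSE = 4.1300/4 = 1.0325

1.0325


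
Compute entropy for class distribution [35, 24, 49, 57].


Probabilities: [35/165, 24/165, 49/165, 57/165] ≈ [0.2121, 0.1455, 0.297, 0.3455]
H = -((35/165)·log₂(35/165) + (24/165)·log₂(24/165) + (49/165)·log₂(49/165) + (57/165)·log₂(57/165))
  = 1.929 bits

1.929 bits


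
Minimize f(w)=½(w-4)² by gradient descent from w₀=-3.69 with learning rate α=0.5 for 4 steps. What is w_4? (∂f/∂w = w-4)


step 1: grad = -3.69-4 = -7.69; w = -3.69 - 0.5·(-7.69) = 0.155
step 2: grad = 0.155-4 = -3.845; w = 0.155 - 0.5·(-3.845) = 2.0775
step 3: grad = 2.0775-4 = -1.9225; w = 2.0775 - 0.5·(-1.9225) = 3.03875
step 4: grad = 3.03875-4 = -0.96125; w = 3.03875 - 0.5·(-0.96125) = 3.519375

3.519375


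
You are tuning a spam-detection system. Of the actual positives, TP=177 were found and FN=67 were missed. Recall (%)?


Recall = TP/(TP+FN)
= 177/(177+67)
= 177/244 = 72.54%

72.54%


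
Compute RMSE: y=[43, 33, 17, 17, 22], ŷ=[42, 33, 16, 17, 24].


MSE = 6/5 = 1.2
RMSE = √(6/5) = 1.0954

1.0954


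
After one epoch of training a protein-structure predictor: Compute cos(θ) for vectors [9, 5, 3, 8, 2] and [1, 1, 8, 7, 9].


A·B = 9·1 + 5·1 + 3·8 + 8·7 + 2·9 = 112
‖A‖ = √183 = 13.5277, ‖B‖ = √196 = 14
cos = 112/(√183·√196) = 112/√35868 = 0.5914

0.5914


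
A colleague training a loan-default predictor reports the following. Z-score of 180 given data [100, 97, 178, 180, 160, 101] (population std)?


μ = 136, σ = 37.2335
z = (180 - 136)/37.2335 = 1.1817

1.1817


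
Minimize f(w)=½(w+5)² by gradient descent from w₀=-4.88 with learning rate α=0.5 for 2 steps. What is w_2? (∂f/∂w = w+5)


step 1: grad = -4.88+5 = 0.12; w = -4.88 - 0.5·(0.12) = -4.94
step 2: grad = -4.94+5 = 0.06; w = -4.94 - 0.5·(0.06) = -4.97

-4.97


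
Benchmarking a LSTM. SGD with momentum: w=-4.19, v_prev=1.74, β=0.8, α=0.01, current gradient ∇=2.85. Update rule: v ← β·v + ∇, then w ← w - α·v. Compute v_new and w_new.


v_new = 0.8·1.74 + 2.85 = 1.392 + 2.85 = 4.242
w_new = -4.19 - 0.01·4.242 = -4.19 - 0.04242 = -4.23242

v_new=4.242, w_new=-4.23242


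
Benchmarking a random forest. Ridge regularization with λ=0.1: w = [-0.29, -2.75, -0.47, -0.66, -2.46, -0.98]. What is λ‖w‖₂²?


‖w‖₂² = (-0.29)² + (-2.75)² + (-0.47)² + (-0.66)² + (-2.46)² + (-0.98)²
     = 0.0841 + 7.5625 + 0.2209 + 0.4356 + 6.0516 + 0.9604
     = 15.3151
λ·‖w‖₂² = 0.1·15.3151 = 1.53151

1.53151


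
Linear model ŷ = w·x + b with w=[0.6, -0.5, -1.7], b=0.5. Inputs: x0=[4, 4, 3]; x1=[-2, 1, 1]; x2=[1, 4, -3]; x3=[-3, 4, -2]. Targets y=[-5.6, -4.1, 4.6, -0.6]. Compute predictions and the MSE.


ŷ0 = (0.6)·(4) + (-0.5)·(4) + (-1.7)·(3) + 0.5 = -4.2
ŷ1 = (0.6)·(-2) + (-0.5)·(1) + (-1.7)·(1) + 0.5 = -2.9
ŷ2 = (0.6)·(1) + (-0.5)·(4) + (-1.7)·(-3) + 0.5 = 4.2
ŷ3 = (0.6)·(-3) + (-0.5)·(4) + (-1.7)·(-2) + 0.5 = 0.1
errors² = [1.96, 1.44, 0.16, 0.49]
MSE = 4.0500/4 = 1.0125

1.0125


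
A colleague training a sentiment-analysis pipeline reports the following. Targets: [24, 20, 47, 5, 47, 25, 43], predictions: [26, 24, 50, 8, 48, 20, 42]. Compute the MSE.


Squared errors: (24-26)²=4, (20-24)²=16, (47-50)²=9, (5-8)²=9, (47-48)²=1, (25-20)²=25, (43-42)²=1
Sum = 65
MSE = 65/7 = 65/7

65/7


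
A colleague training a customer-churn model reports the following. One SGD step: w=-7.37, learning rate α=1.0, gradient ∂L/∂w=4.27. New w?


w_new = w - α·∇
= -7.37 - 1.0·4.27
= -7.37 - 4.27
= -11.64

-11.64


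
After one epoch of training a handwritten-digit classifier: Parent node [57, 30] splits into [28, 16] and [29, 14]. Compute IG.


Parent = [57, 30], H_parent = 0.9294
H_left = 0.9457 (n=44), H_right = 0.9103 (n=43)
H_children = (44/87)·0.9457 + (43/87)·0.9103 = 0.9282
IG = 0.9294 - 0.9282 = 0.0012

0.0012


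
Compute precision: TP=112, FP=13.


Precision = TP/(TP+FP)
= 112/(112+13)
= 112/125 = 89.6%

89.6%


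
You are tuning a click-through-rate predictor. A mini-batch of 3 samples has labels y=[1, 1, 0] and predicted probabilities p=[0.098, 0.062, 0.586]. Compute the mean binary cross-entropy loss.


L[0] = -ln(0.098) = 2.3228
L[1] = -ln(0.062) = 2.7806
L[2] = -ln(1-0.586) = -ln(0.414) = 0.8819
mean = (2.3228 + 2.7806 + 0.8819)/3 = 1.9951

1.9951


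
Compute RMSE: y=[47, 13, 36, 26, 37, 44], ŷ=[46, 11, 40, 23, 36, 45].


MSE = 32/6 = 5.3333
RMSE = √(32/6) = 2.3094

2.3094


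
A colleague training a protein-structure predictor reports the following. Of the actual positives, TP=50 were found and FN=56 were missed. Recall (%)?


Recall = TP/(TP+FN)
= 50/(50+56)
= 50/106 = 47.17%

47.17%


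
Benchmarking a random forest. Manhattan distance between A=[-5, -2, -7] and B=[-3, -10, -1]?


d = |-5+ 3| + |-2+ 10| + |-7+ 1|
  = 2 + 8 + 6
  = 16

16


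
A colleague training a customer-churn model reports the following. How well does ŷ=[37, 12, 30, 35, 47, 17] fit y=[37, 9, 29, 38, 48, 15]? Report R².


ȳ = 29.3333
SS_res = Σ(y-ŷ)² = 24
SS_tot = Σ(y-ȳ)² = 1101.33
R² = 1 - SS_res/SS_tot = 1 - 0.0218 = 0.9782

0.9782


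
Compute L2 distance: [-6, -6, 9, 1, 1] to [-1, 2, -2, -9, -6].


d = √((-6+ 1)² + (-6-2)² + (9+ 2)² + (1+ 9)² + (1+ 6)²)
  = √(25 + 64 + 121 + 100 + 49)
  = √359 = 18.9473

18.9473


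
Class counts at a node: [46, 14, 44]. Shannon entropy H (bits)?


Probabilities: [46/104, 14/104, 44/104] ≈ [0.4423, 0.1346, 0.4231]
H = -((46/104)·log₂(46/104) + (14/104)·log₂(14/104) + (44/104)·log₂(44/104))
  = 1.435 bits

1.435 bits


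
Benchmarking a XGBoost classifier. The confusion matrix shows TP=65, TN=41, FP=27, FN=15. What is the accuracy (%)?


Accuracy = (TP+TN)/(TP+TN+FP+FN)
= (65+41)/(148)
= 106/148 = 71.62%

71.62%


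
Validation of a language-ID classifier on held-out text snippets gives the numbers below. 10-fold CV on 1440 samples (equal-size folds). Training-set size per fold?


Fold size = 1440/10 = 144
Training per fold = 1440 - 144 = 1296

1296


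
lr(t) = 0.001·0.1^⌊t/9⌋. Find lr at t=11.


n_drops = ⌊11/9⌋ = 1
lr = 0.001·0.1^1 = 0.001·0.1 = 0.0001

0.0001


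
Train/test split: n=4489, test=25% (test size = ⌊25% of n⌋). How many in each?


Test = ⌊4489·25/100⌋ = 1122
Train = 4489 - 1122 = 3367

Train: 3367, Test: 1122


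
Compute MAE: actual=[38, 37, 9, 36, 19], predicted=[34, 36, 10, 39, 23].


Absolute errors: |38-34|=4, |37-36|=1, |9-10|=1, |36-39|=3, |19-23|=4
Sum = 13
MAE = 13/5 = 13/5

13/5


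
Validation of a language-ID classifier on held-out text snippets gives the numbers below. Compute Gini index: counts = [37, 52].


Probabilities: [37/89, 52/89] ≈ [0.4157, 0.5843]
Σpᵢ² = (1369 + 2704)/89² = 4073/7921
Gini = 1 - Σpᵢ² = 1 - 4073/7921 = 0.4858

0.4858


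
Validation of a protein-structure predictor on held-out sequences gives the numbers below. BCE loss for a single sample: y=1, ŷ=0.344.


BCE = -[y·ln(p) + (1-y)·ln(1-p)]
= -1·ln(0.344) - 0
= -ln(0.344) = 1.0671

1.0671


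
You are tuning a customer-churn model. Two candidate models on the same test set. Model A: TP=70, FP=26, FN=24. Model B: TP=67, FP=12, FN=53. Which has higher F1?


Model A: P=70/96=0.7292, R=70/94=0.7447, F1=2PR/(P+R)=2TP/(2TP+FP+FN)=140/190=0.7368
Model B: P=67/79=0.8481, R=67/120=0.5583, F1=2PR/(P+R)=2TP/(2TP+FP+FN)=134/199=0.6734
0.7368 > 0.6734 → Model A

Model A


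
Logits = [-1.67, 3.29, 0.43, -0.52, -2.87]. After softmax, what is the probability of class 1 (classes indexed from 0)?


Exponentials: e^-1.67=0.1882, e^3.29=26.8429, e^0.43=1.5373, e^-0.52=0.5945, e^-2.87=0.0567
Sum = 29.2196
Softmax = [0.0064, 0.9187, 0.0526, 0.0203, 0.0019]
p[1] = 26.8429/29.2196 = 0.9187

0.9187


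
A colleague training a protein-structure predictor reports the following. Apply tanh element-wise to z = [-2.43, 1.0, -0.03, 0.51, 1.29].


tanh(-2.43) = -0.9846
tanh(1.0) = 0.7616
tanh(-0.03) = -0.03
tanh(0.51) = 0.4699
tanh(1.29) = 0.8591
result = [-0.9846, 0.7616, -0.03, 0.4699, 0.8591]

[-0.9846, 0.7616, -0.03, 0.4699, 0.8591]


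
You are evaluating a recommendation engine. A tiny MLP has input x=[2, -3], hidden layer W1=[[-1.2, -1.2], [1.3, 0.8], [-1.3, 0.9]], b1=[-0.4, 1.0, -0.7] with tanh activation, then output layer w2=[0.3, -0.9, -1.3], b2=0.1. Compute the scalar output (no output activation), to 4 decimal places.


z1[0] = (-1.2)·(2) + (-1.2)·(-3) - 0.4 = 0.8
z1[1] = (1.3)·(2) + (0.8)·(-3) + 1.0 = 1.2
z1[2] = (-1.3)·(2) + (0.9)·(-3) - 0.7 = -6.0
h = tanh(z1) = [0.664, 0.8337, -1.0]
output = (0.3)·(0.664) + (-0.9)·(0.8337) + (-1.3)·(-1.0) + 0.1 = 0.8489

0.8489


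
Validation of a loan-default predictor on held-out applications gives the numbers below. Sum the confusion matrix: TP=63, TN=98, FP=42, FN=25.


Total = TP + TN + FP + FN
= 63 + 98 + 42 + 25
= 228
(Predicted positive: 105, predicted negative: 123)

228


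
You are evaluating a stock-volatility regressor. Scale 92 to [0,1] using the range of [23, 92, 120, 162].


min=23, max=162
(92-23)/(162-23) = 69/139 = 0.4964

0.4964


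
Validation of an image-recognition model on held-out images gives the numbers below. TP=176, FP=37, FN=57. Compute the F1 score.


Precision = 176/213 = 0.8263
Recall = 176/233 = 0.7554
F1 = 2·P·R/(P+R) = 2·TP/(2·TP+FP+FN) = 352/(352+37+57) = 352/446 = 0.7892

0.7892


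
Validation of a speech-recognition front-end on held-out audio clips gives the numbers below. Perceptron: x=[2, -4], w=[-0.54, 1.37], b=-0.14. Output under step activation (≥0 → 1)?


z = (2)·(-0.54) + (-4)·(1.37) - 0.14
  = -6.7
step(z) = 0 (z<0)

0


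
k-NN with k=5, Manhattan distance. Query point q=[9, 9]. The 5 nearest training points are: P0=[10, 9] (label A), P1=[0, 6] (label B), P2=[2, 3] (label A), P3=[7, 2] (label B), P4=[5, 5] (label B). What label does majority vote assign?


d(q,P0) = 1  (label A)
d(q,P1) = 12  (label B)
d(q,P2) = 13  (label A)
d(q,P3) = 9  (label B)
d(q,P4) = 8  (label B)
Votes: A=2, B=3
Majority → B

B


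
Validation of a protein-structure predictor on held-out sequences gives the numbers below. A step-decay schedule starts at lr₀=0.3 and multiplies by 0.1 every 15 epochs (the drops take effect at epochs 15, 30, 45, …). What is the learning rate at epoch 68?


n_drops = ⌊68/15⌋ = 4
lr = 0.3·0.1^4 = 0.3·0.0001 = 0.00003

0.00003


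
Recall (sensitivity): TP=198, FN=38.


Recall = TP/(TP+FN)
= 198/(198+38)
= 198/236 = 83.9%

83.9%


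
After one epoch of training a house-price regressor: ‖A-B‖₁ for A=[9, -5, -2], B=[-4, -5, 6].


d = |9+ 4| + |-5+ 5| + |-2-6|
  = 13 + 0 + 8
  = 21

21


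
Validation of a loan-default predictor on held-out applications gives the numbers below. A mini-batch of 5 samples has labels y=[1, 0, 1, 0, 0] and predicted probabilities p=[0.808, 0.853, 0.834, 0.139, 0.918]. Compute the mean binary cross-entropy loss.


L[0] = -ln(0.808) = 0.2132
L[1] = -ln(1-0.853) = -ln(0.147) = 1.9173
L[2] = -ln(0.834) = 0.1815
L[3] = -ln(1-0.139) = -ln(0.861) = 0.1497
L[4] = -ln(1-0.918) = -ln(0.082) = 2.501
mean = (0.2132 + 1.9173 + 0.1815 + 0.1497 + 2.501)/5 = 0.9925

0.9925


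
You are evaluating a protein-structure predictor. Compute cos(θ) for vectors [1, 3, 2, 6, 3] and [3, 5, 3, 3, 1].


A·B = 1·3 + 3·5 + 2·3 + 6·3 + 3·1 = 45
‖A‖ = √59 = 7.6811, ‖B‖ = √53 = 7.2801
cos = 45/(√59·√53) = 45/√3127 = 0.8047

0.8047


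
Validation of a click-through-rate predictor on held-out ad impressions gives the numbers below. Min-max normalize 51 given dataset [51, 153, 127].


min=51, max=153
(51-51)/(153-51) = 0/102 = 0.0

0.0


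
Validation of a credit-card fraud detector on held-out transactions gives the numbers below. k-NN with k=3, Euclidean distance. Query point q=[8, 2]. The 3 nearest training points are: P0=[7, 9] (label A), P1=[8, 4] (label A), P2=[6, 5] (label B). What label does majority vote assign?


d(q,P0) = 7.0711  (label A)
d(q,P1) = 2.0  (label A)
d(q,P2) = 3.6056  (label B)
Votes: A=2, B=1
Majority → A

A


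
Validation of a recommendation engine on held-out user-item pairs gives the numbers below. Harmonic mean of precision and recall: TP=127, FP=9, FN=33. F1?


Precision = 127/136 = 0.9338
Recall = 127/160 = 0.7937
F1 = 2·P·R/(P+R) = 2·TP/(2·TP+FP+FN) = 254/(254+9+33) = 254/296 = 0.8581

0.8581


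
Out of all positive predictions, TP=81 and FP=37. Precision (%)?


Precision = TP/(TP+FP)
= 81/(81+37)
= 81/118 = 68.64%

68.64%


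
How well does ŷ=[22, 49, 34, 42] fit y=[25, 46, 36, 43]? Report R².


ȳ = 37.5
SS_res = Σ(y-ŷ)² = 23
SS_tot = Σ(y-ȳ)² = 261
R² = 1 - SS_res/SS_tot = 1 - 0.0881 = 0.9119

0.9119


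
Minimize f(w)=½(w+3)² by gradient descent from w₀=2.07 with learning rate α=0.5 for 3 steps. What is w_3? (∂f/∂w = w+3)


step 1: grad = 2.07+3 = 5.07; w = 2.07 - 0.5·(5.07) = -0.465
step 2: grad = -0.465+3 = 2.535; w = -0.465 - 0.5·(2.535) = -1.7325
step 3: grad = -1.7325+3 = 1.2675; w = -1.7325 - 0.5·(1.2675) = -2.36625

-2.36625


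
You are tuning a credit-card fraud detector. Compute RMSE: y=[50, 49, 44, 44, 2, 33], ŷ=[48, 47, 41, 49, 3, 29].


MSE = 59/6 = 9.8333
RMSE = √(59/6) = 3.1358

3.1358


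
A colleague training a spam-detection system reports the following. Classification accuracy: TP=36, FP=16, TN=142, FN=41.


Accuracy = (TP+TN)/(TP+TN+FP+FN)
= (36+142)/(235)
= 178/235 = 75.74%

75.74%


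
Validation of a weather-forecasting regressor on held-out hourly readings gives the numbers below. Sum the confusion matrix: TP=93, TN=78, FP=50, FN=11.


Total = TP + TN + FP + FN
= 93 + 78 + 50 + 11
= 232
(Predicted positive: 143, predicted negative: 89)

232


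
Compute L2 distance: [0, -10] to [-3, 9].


d = √((0+ 3)² + (-10-9)²)
  = √(9 + 361)
  = √370 = 19.2354

19.2354


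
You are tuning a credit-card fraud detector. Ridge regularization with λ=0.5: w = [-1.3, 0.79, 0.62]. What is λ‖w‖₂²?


‖w‖₂² = (-1.3)² + (0.79)² + (0.62)²
     = 1.69 + 0.6241 + 0.3844
     = 2.6985
λ·‖w‖₂² = 0.5·2.6985 = 1.34925

1.34925


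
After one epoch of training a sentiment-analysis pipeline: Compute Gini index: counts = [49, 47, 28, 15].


Probabilities: [49/139, 47/139, 28/139, 15/139] ≈ [0.3525, 0.3381, 0.2014, 0.1079]
Σpᵢ² = (2401 + 2209 + 784 + 225)/139² = 5619/19321
Gini = 1 - Σpᵢ² = 1 - 5619/19321 = 0.7092

0.7092


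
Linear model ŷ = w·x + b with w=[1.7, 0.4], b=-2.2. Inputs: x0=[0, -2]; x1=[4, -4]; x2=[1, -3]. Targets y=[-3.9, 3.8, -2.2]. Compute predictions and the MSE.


ŷ0 = (1.7)·(0) + (0.4)·(-2) - 2.2 = -3.0
ŷ1 = (1.7)·(4) + (0.4)·(-4) - 2.2 = 3.0
ŷ2 = (1.7)·(1) + (0.4)·(-3) - 2.2 = -1.7
errors² = [0.81, 0.64, 0.25]
MSE = 1.7000/3 = 0.5667

0.5667


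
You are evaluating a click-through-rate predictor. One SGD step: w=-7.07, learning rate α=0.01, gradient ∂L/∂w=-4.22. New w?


w_new = w - α·∇
= -7.07 - 0.01·-4.22
= -7.07 + 0.0422
= -7.0278

-7.0278


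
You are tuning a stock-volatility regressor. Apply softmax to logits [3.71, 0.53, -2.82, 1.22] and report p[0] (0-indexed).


Exponentials: e^3.71=40.8538, e^0.53=1.6989, e^-2.82=0.0596, e^1.22=3.3872
Sum = 45.9995
Softmax = [0.8881, 0.0369, 0.0013, 0.0736]
p[0] = 40.8538/45.9995 = 0.8881

0.8881


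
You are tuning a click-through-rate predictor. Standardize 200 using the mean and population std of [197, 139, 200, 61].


μ = 149.25, σ = 56.4552
z = (200 - 149.25)/56.4552 = 0.8989

0.8989


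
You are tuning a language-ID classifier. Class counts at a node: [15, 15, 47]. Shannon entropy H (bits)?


Probabilities: [15/77, 15/77, 47/77] ≈ [0.1948, 0.1948, 0.6104]
H = -((15/77)·log₂(15/77) + (15/77)·log₂(15/77) + (47/77)·log₂(47/77))
  = 1.3542 bits

1.3542 bits


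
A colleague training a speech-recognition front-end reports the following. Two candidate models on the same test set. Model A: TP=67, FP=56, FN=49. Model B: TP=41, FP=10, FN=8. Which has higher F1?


Model A: P=67/123=0.5447, R=67/116=0.5776, F1=2PR/(P+R)=2TP/(2TP+FP+FN)=134/239=0.5607
Model B: P=41/51=0.8039, R=41/49=0.8367, F1=2PR/(P+R)=2TP/(2TP+FP+FN)=82/100=0.82
0.5607 < 0.82 → Model B

Model B


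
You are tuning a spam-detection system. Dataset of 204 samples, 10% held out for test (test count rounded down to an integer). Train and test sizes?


Test = ⌊204·10/100⌋ = 20
Train = 204 - 20 = 184

Train: 184, Test: 20


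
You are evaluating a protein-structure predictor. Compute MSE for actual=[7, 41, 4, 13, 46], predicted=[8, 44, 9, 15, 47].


Squared errors: (7-8)²=1, (41-44)²=9, (4-9)²=25, (13-15)²=4, (46-47)²=1
Sum = 40
MSE = 40/5 = 8

8


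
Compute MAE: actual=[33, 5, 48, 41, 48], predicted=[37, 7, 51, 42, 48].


Absolute errors: |33-37|=4, |5-7|=2, |48-51|=3, |41-42|=1, |48-48|=0
Sum = 10
MAE = 10/5 = 2

2


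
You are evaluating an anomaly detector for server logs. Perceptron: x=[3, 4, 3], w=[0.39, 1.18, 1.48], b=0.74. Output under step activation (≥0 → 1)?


z = (3)·(0.39) + (4)·(1.18) + (3)·(1.48) + 0.74
  = 11.07
step(z) = 1 (z≥0)

1


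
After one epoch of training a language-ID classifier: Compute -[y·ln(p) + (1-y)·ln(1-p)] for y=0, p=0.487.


BCE = -[y·ln(p) + (1-y)·ln(1-p)]
= -0 - 1·ln(1-0.487)
= -ln(0.513) = 0.6675

0.6675


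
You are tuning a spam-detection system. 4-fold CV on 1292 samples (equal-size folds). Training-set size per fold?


Fold size = 1292/4 = 323
Training per fold = 1292 - 323 = 969

969


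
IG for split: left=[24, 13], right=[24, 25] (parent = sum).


Parent = [48, 38], H_parent = 0.9902
H_left = 0.9353 (n=37), H_right = 0.9997 (n=49)
H_children = (37/86)·0.9353 + (49/86)·0.9997 = 0.972
IG = 0.9902 - 0.972 = 0.0182

0.0182


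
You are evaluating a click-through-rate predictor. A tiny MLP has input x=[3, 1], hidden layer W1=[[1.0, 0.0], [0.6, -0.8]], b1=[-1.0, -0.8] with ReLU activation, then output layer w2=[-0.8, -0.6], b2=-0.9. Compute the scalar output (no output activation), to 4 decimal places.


z1[0] = (1.0)·(3) + (0.0)·(1) - 1.0 = 2.0
z1[1] = (0.6)·(3) + (-0.8)·(1) - 0.8 = 0.2
h = ReLU(z1) = [2.0, 0.2]
output = (-0.8)·(2.0) + (-0.6)·(0.2) - 0.9 = -2.62

-2.62


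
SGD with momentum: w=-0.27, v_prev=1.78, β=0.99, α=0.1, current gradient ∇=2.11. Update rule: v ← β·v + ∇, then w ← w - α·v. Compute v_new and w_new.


v_new = 0.99·1.78 + 2.11 = 1.7622 + 2.11 = 3.8722
w_new = -0.27 - 0.1·3.8722 = -0.27 - 0.38722 = -0.65722

v_new=3.8722, w_new=-0.65722


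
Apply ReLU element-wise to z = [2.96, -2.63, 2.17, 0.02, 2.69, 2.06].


ReLU(2.96) = max(0, 2.96) = 2.96
ReLU(-2.63) = max(0, -2.63) = 0.0
ReLU(2.17) = max(0, 2.17) = 2.17
ReLU(0.02) = max(0, 0.02) = 0.02
ReLU(2.69) = max(0, 2.69) = 2.69
ReLU(2.06) = max(0, 2.06) = 2.06
result = [2.96, 0.0, 2.17, 0.02, 2.69, 2.06]

[2.96, 0.0, 2.17, 0.02, 2.69, 2.06]


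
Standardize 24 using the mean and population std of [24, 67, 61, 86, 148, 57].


μ = 73.8333, σ = 37.9184
z = (24 - 73.8333)/37.9184 = -1.3142

-1.3142


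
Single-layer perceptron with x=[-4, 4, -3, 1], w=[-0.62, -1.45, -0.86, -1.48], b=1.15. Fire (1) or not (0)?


z = (-4)·(-0.62) + (4)·(-1.45) + (-3)·(-0.86) + (1)·(-1.48) + 1.15
  = -1.07
step(z) = 0 (z<0)

0


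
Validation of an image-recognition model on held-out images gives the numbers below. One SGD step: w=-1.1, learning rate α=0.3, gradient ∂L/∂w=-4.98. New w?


w_new = w - α·∇
= -1.1 - 0.3·-4.98
= -1.1 + 1.494
= 0.394

0.394


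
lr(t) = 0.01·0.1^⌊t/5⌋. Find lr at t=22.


n_drops = ⌊22/5⌋ = 4
lr = 0.01·0.1^4 = 0.01·0.0001 = 0.000001

0.000001


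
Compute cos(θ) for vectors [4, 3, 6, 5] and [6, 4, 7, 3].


A·B = 4·6 + 3·4 + 6·7 + 5·3 = 93
‖A‖ = √86 = 9.2736, ‖B‖ = √110 = 10.4881
cos = 93/(√86·√110) = 93/√9460 = 0.9562

0.9562


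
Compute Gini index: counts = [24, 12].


Probabilities: [24/36, 12/36] ≈ [0.6667, 0.3333]
Σpᵢ² = (576 + 144)/36² = 720/1296
Gini = 1 - Σpᵢ² = 1 - 720/1296 = 0.4444

0.4444


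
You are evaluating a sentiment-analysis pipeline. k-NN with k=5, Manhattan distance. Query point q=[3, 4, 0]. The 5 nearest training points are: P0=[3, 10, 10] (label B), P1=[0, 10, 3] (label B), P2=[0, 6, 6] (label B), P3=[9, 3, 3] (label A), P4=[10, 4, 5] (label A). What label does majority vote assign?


d(q,P0) = 16  (label B)
d(q,P1) = 12  (label B)
d(q,P2) = 11  (label B)
d(q,P3) = 10  (label A)
d(q,P4) = 12  (label A)
Votes: A=2, B=3
Majority → B

B


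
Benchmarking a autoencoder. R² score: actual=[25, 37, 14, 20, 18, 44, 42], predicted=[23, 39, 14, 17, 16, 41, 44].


ȳ = 28.5714
SS_res = Σ(y-ŷ)² = 34
SS_tot = Σ(y-ȳ)² = 899.71
R² = 1 - SS_res/SS_tot = 1 - 0.0378 = 0.9622

0.9622


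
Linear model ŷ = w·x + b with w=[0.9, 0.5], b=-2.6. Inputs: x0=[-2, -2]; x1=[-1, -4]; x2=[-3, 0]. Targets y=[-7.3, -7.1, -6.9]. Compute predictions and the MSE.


ŷ0 = (0.9)·(-2) + (0.5)·(-2) - 2.6 = -5.4
ŷ1 = (0.9)·(-1) + (0.5)·(-4) - 2.6 = -5.5
ŷ2 = (0.9)·(-3) + (0.5)·(0) - 2.6 = -5.3
errors² = [3.61, 2.56, 2.56]
MSE = 8.7300/3 = 2.91

2.91


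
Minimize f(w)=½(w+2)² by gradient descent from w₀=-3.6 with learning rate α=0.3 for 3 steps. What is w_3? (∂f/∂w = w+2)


step 1: grad = -3.6+2 = -1.6; w = -3.6 - 0.3·(-1.6) = -3.12
step 2: grad = -3.12+2 = -1.12; w = -3.12 - 0.3·(-1.12) = -2.784
step 3: grad = -2.784+2 = -0.784; w = -2.784 - 0.3·(-0.784) = -2.5488

-2.5488


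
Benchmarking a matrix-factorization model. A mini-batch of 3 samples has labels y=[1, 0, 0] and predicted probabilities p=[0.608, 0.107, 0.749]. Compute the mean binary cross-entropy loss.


L[0] = -ln(0.608) = 0.4976
L[1] = -ln(1-0.107) = -ln(0.893) = 0.1132
L[2] = -ln(1-0.749) = -ln(0.251) = 1.3823
mean = (0.4976 + 0.1132 + 1.3823)/3 = 0.6644

0.6644


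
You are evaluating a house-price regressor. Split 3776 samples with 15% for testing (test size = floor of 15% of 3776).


Test = ⌊3776·15/100⌋ = 566
Train = 3776 - 566 = 3210

Train: 3210, Test: 566


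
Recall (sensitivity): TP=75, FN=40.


Recall = TP/(TP+FN)
= 75/(75+40)
= 75/115 = 65.22%

65.22%


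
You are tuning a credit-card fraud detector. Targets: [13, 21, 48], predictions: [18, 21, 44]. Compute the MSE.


Squared errors: (13-18)²=25, (21-21)²=0, (48-44)²=16
Sum = 41
MSE = 41/3 = 41/3

41/3


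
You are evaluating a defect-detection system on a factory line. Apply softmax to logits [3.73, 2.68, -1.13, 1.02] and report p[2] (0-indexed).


Exponentials: e^3.73=41.6791, e^2.68=14.5851, e^-1.13=0.323, e^1.02=2.7732
Sum = 59.3604
Softmax = [0.7021, 0.2457, 0.0054, 0.0467]
p[2] = 0.323/59.3604 = 0.0054

0.0054


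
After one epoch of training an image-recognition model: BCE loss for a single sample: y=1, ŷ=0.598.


BCE = -[y·ln(p) + (1-y)·ln(1-p)]
= -1·ln(0.598) - 0
= -ln(0.598) = 0.5142

0.5142


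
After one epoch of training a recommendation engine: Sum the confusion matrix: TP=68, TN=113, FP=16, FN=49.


Total = TP + TN + FP + FN
= 68 + 113 + 16 + 49
= 246
(Predicted positive: 84, predicted negative: 162)

246


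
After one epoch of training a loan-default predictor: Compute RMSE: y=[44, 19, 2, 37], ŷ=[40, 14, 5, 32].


MSE = 75/4 = 18.75
RMSE = √(75/4) = 4.3301

4.3301


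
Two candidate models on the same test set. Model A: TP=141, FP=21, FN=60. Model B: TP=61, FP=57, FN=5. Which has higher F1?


Model A: P=141/162=0.8704, R=141/201=0.7015, F1=2PR/(P+R)=2TP/(2TP+FP+FN)=282/363=0.7769
Model B: P=61/118=0.5169, R=61/66=0.9242, F1=2PR/(P+R)=2TP/(2TP+FP+FN)=122/184=0.663
0.7769 > 0.663 → Model A

Model A


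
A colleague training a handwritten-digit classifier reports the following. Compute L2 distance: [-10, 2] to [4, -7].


d = √((-10-4)² + (2+ 7)²)
  = √(196 + 81)
  = √277 = 16.6433

16.6433


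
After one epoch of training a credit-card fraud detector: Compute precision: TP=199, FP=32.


Precision = TP/(TP+FP)
= 199/(199+32)
= 199/231 = 86.15%

86.15%


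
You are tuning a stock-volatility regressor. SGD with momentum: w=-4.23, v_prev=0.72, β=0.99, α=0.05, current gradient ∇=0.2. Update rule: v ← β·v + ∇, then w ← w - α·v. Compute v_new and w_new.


v_new = 0.99·0.72 + 0.2 = 0.7128 + 0.2 = 0.9128
w_new = -4.23 - 0.05·0.9128 = -4.23 - 0.04564 = -4.27564

v_new=0.9128, w_new=-4.27564


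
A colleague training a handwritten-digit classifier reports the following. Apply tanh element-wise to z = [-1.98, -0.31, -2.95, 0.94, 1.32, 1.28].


tanh(-1.98) = -0.9626
tanh(-0.31) = -0.3004
tanh(-2.95) = -0.9945
tanh(0.94) = 0.7352
tanh(1.32) = 0.8668
tanh(1.28) = 0.8565
result = [-0.9626, -0.3004, -0.9945, 0.7352, 0.8668, 0.8565]

[-0.9626, -0.3004, -0.9945, 0.7352, 0.8668, 0.8565]


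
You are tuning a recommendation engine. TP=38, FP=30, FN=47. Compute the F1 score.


Precision = 38/68 = 0.5588
Recall = 38/85 = 0.4471
F1 = 2·P·R/(P+R) = 2·TP/(2·TP+FP+FN) = 76/(76+30+47) = 76/153 = 0.4967

0.4967


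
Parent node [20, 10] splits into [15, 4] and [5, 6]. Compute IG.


Parent = [20, 10], H_parent = 0.9183
H_left = 0.7425 (n=19), H_right = 0.994 (n=11)
H_children = (19/30)·0.7425 + (11/30)·0.994 = 0.8347
IG = 0.9183 - 0.8347 = 0.0836

0.0836


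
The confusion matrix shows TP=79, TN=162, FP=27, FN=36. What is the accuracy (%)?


Accuracy = (TP+TN)/(TP+TN+FP+FN)
= (79+162)/(304)
= 241/304 = 79.28%

79.28%


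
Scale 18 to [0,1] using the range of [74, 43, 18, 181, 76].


min=18, max=181
(18-18)/(181-18) = 0/163 = 0.0

0.0


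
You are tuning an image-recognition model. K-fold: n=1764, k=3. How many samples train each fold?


Fold size = 1764/3 = 588
Training per fold = 1764 - 588 = 1176

1176


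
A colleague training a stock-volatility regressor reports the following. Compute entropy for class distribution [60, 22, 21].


Probabilities: [60/103, 22/103, 21/103] ≈ [0.5825, 0.2136, 0.2039]
H = -((60/103)·log₂(60/103) + (22/103)·log₂(22/103) + (21/103)·log₂(21/103))
  = 1.3976 bits

1.3976 bits


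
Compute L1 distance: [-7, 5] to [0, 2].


d = |-7-0| + |5-2|
  = 7 + 3
  = 10

10


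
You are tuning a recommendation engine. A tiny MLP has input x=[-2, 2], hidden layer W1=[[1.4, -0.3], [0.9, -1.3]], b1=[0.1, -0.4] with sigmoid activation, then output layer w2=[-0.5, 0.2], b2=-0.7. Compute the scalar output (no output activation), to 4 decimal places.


z1[0] = (1.4)·(-2) + (-0.3)·(2) + 0.1 = -3.3
z1[1] = (0.9)·(-2) + (-1.3)·(2) - 0.4 = -4.8
h = sigmoid(z1) = [0.0356, 0.0082]
output = (-0.5)·(0.0356) + (0.2)·(0.0082) - 0.7 = -0.7162

-0.7162


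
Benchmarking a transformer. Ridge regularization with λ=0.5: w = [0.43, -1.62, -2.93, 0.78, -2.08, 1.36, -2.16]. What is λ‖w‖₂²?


‖w‖₂² = (0.43)² + (-1.62)² + (-2.93)² + (0.78)² + (-2.08)² + (1.36)² + (-2.16)²
     = 0.1849 + 2.6244 + 8.5849 + 0.6084 + 4.3264 + 1.8496 + 4.6656
     = 22.8442
λ·‖w‖₂² = 0.5·22.8442 = 11.4221

11.4221


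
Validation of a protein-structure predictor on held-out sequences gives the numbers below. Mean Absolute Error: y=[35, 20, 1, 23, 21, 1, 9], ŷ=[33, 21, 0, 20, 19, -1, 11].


Absolute errors: |35-33|=2, |20-21|=1, |1-0|=1, |23-20|=3, |21-19|=2, |1+ 1|=2, |9-11|=2
Sum = 13
MAE = 13/7 = 13/7

13/7


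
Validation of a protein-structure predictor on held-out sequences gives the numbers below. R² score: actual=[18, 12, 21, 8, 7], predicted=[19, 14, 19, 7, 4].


ȳ = 13.2
SS_res = Σ(y-ŷ)² = 19
SS_tot = Σ(y-ȳ)² = 150.8
R² = 1 - SS_res/SS_tot = 1 - 0.126 = 0.874

0.874


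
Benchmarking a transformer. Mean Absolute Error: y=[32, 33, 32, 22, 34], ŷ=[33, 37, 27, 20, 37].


Absolute errors: |32-33|=1, |33-37|=4, |32-27|=5, |22-20|=2, |34-37|=3
Sum = 15
MAE = 15/5 = 3

3


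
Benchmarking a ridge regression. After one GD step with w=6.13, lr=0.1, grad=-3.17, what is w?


w_new = w - α·∇
= 6.13 - 0.1·-3.17
= 6.13 + 0.317
= 6.447

6.447


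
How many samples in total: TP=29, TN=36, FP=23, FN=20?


Total = TP + TN + FP + FN
= 29 + 36 + 23 + 20
= 108
(Predicted positive: 52, predicted negative: 56)

108


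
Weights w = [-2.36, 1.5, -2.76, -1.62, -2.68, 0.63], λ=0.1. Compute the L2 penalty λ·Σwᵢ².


‖w‖₂² = (-2.36)² + (1.5)² + (-2.76)² + (-1.62)² + (-2.68)² + (0.63)²
     = 5.5696 + 2.25 + 7.6176 + 2.6244 + 7.1824 + 0.3969
     = 25.6409
λ·‖w‖₂² = 0.1·25.6409 = 2.56409

2.56409
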